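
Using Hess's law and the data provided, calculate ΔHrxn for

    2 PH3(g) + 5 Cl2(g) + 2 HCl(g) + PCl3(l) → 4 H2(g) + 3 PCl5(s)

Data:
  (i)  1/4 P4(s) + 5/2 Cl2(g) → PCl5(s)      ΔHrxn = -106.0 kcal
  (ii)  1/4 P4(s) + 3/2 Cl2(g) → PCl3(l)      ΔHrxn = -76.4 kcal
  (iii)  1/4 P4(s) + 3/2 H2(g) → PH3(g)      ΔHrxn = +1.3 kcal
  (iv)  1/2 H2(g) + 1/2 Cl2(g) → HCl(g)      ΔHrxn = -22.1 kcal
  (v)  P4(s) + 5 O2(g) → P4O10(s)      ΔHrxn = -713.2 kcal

(i) × 3 (scale by 3 for the 3 PCl5(s)): (3)·(-106.0) = -318.0 kcal
(ii) reversed (reverse to put PCl3(l) on the reactant side): +76.4 kcal
(iii) reversed and × 2 (PH3(g) must end up as a reactant; scale by 2 for the 2 PH3(g)): (-2)·(+1.3) = -2.6 kcal
(iv) reversed and × 2 (reverse to put HCl(g) on the reactant side; ×2 to match 2 HCl(g) in the target): (-2)·(-22.1) = +44.2 kcal
(v): not needed (O2(g) appears nowhere else).
By Hess's law, ΔHrxn = (-318.0) + (+76.4) + (-2.6) + (+44.2) = -200.0 kcal

ΔHrxn = -200.0 kcal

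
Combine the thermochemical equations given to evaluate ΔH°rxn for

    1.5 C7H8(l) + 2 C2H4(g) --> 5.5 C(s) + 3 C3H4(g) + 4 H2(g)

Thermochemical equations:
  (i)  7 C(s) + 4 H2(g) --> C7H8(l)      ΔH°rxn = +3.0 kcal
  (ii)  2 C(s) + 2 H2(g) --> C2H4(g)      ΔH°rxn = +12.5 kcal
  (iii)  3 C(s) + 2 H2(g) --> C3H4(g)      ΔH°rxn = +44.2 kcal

(i) reversed and × 3/2: (-3/2)·(+3.0) = -4.5 kcal
(ii) reversed and × 2: (-2)·(+12.5) = -25.0 kcal
(iii) × 3: (3)·(+44.2) = +132.6 kcal
ΔH°rxn = (-3/2)·(+3.0) + (-2)·(+12.5) + (3)·(+44.2) = 103.1 kcal

ΔH°rxn = 103.1 kcal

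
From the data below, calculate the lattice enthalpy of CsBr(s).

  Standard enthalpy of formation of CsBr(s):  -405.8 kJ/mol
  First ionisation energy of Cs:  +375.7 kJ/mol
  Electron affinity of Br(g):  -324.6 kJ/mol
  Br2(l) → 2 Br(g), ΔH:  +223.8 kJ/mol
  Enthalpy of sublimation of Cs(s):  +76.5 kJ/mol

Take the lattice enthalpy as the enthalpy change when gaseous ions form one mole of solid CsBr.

U = -645.3 kJ/mol

ΔHf° = 1·ΔHsub + 1·(ΣIE) + 1/2·D(Br2) + 1·EA + U
-405.8 = 1·(+76.5) + 1·(+375.7) + 1/2·(+223.8) + 1·(-324.6) + U
U = -405.8 − (+239.5) = -645.3 kJ/mol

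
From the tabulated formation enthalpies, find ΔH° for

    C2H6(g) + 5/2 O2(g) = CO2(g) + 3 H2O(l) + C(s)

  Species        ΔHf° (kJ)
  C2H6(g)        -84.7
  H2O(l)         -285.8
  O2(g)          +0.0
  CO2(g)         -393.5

ΔH°rxn = Σ nΔHf°(products) − Σ nΔHf°(reactants).
Products: 1·(-393.5) + 3·(-285.8) + 1·(+0.0) = -1250.9
Reactants: 1·(-84.7) + 5/2·(+0.0) = -84.7
ΔH° = (-1250.9) − (-84.7) = -1166.2 kJ

ΔH° = -1166.2 kJ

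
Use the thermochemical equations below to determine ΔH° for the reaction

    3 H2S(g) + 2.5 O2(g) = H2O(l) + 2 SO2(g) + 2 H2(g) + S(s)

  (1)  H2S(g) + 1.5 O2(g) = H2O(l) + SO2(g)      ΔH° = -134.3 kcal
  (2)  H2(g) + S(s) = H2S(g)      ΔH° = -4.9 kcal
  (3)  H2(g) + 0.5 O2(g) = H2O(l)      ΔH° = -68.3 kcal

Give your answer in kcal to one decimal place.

(1) × 2 (×2 to match 2 SO2(g) in the target): (2)·(-134.3) = -268.6 kcal
(2) reversed (reverse to put S(s) on the product side): +4.9 kcal
(3) reversed: +68.3 kcal
ΔH° = (2)·(-134.3) + (-1)·(-4.9) + (-1)·(-68.3) = -195.4 kcal

ΔH° = -195.4 kcal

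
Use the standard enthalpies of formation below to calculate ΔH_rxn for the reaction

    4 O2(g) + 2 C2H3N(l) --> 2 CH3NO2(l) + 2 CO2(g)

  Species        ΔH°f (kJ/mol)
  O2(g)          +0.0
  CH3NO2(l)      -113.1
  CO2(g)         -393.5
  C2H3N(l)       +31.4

ΔH°rxn = Σ nΔHf°(products) − Σ nΔHf°(reactants).
Products: 2·(-113.1) + 2·(-393.5) = -1013.2
Reactants: 4·(+0.0) + 2·(+31.4) = +62.8
ΔH_rxn = (-1013.2) − (+62.8) = -1076.0 kJ/mol

ΔH_rxn = -1076.0 kJ/mol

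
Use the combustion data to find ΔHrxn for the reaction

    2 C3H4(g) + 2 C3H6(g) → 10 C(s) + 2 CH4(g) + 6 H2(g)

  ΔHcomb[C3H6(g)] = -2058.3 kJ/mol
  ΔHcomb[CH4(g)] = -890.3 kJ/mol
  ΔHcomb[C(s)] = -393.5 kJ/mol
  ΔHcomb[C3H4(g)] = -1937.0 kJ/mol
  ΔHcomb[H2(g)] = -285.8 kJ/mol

Using ΔH = Σ nΔHc°(reactants) − Σ nΔHc°(products):
= [2·(-1937.0) + 2·(-2058.3)] − [10·(-393.5) + 2·(-890.3) + 6·(-285.8)]
= -560.2 kJ/mol

ΔHrxn = -560.2 kJ/mol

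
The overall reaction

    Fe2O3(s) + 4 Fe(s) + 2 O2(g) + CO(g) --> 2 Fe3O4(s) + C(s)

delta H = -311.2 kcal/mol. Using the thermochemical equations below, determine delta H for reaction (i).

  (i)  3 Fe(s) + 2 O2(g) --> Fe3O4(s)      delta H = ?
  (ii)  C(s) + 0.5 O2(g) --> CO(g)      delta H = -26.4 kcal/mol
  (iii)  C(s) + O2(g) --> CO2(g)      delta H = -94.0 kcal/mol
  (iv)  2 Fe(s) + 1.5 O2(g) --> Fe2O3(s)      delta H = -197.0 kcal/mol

delta H = -267.3 kcal/mol

(i) × 2: contributes 2·x
(ii) reversed: +26.4 kcal/mol
(iii): not needed.
(iv) reversed: +197.0 kcal/mol
-311.2 = (+26.4) + (+197.0) + 2·x
x = (-311.2 − (+223.4)) / (2) = -267.3 kcal/mol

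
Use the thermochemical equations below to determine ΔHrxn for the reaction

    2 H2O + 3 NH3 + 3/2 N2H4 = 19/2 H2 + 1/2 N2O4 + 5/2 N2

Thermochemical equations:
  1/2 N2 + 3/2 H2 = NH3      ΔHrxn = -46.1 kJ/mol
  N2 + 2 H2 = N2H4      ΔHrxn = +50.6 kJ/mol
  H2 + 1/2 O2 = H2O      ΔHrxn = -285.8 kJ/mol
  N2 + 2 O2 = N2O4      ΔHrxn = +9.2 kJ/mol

ΔHrxn = 638.6 kJ/mol

equation 1 reversed and × 3 (NH3 must end up as a reactant; scale by 3 for the 3 NH3): (-3)·(-46.1) = +138.3 kJ/mol
equation 2 reversed and × 3/2 (N2H4 must end up as a reactant; ×3/2 to match 3/2 N2H4 in the target): (-3/2)·(+50.6) = -75.9 kJ/mol
equation 3 reversed and × 2 (reverse to put H2O on the reactant side; scale by 2 for the 2 H2O): (-2)·(-285.8) = +571.6 kJ/mol
equation 4 × 1/2 (×1/2 to match 1/2 N2O4 in the target): (1/2)·(+9.2) = +4.6 kJ/mol
ΔHrxn = (+138.3) + (-75.9) + (+571.6) + (+4.6) = 638.6 kJ/mol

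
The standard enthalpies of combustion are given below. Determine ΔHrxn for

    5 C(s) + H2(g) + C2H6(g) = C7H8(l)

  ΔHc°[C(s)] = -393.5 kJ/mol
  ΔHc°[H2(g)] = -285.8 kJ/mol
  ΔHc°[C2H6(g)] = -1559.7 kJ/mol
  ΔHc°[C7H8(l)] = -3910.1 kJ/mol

With combustion enthalpies, reactants minus products:
= [5·(-393.5) + 1·(-285.8) + 1·(-1559.7)] − [1·(-3910.1)]
= 97.1 kJ/mol

ΔHrxn = 97.1 kJ/mol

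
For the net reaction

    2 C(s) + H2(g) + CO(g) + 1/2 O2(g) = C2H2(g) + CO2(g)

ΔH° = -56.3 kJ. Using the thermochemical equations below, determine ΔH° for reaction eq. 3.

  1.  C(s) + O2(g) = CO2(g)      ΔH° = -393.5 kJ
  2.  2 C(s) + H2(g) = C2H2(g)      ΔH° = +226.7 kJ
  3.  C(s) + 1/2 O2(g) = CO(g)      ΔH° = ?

ΔH° = -110.5 kJ

eq. 1 as written: -393.5 kJ
eq. 2 as written: +226.7 kJ
eq. 3 reversed: contributes −x
-56.3 = (-393.5) + (+226.7) − x
x = (-56.3 − (-166.8)) / (-1) = -110.5 kJ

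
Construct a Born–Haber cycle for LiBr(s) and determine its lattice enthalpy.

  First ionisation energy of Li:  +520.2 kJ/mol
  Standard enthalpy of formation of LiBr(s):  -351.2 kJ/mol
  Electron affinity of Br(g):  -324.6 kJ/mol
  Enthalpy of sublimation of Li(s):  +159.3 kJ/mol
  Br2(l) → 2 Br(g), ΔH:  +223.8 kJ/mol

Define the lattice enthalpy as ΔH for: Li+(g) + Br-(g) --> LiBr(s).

ΔHf° = 1·ΔHsub + 1·(ΣIE) + 1/2·D(Br2) + 1·EA + U
-351.2 = 1·(+159.3) + 1·(+520.2) + 1/2·(+223.8) + 1·(-324.6) + U
U = -351.2 − (+466.8) = -818.0 kJ/mol

U = -818.0 kJ/mol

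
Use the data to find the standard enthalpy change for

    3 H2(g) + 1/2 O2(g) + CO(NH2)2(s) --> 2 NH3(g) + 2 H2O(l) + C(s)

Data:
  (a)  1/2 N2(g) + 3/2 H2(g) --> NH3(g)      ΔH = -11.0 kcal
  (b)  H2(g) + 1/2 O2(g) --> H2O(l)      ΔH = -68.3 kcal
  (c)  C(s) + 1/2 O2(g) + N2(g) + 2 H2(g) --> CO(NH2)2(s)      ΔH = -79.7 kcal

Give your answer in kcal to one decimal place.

ΔH = -78.9 kcal

(a) × 2 (scale by 2 for the 2 NH3(g)): (2)·(-11.0) = -22.0 kcal
(b) × 2 (scale by 2 for the 2 H2O(l)): (2)·(-68.3) = -136.6 kcal
(c) reversed (CO(NH2)2(s) must end up as a reactant): +79.7 kcal
Combining the equations, ΔH = (-22.0) + (-136.6) + (+79.7) = -78.9 kcal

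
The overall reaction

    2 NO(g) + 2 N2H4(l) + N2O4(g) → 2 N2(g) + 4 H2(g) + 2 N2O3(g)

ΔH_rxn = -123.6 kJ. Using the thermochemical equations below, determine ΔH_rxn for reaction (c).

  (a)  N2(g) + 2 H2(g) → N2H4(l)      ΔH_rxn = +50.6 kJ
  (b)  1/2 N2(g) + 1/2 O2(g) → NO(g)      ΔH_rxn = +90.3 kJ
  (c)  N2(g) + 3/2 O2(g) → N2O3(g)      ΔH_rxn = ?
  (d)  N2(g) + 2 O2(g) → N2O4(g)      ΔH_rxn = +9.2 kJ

(a) reversed and × 2 (reverse to put N2H4(l) on the reactant side; ×2 to match 2 N2H4(l) in the target): (-2)·(+50.6) = -101.2 kJ
(b) reversed and × 2 (NO(g) must end up as a reactant; ×2 to match 2 NO(g) in the target): (-2)·(+90.3) = -180.6 kJ
(c) × 2 (×2 to match 2 N2O3(g) in the target): contributes 2·x
(d) reversed (reverse to put N2O4(g) on the reactant side): -9.2 kJ
-123.6 = (-101.2) + (-180.6) + (-9.2) + 2·x
x = (-123.6 − (-291.0)) / (2) = 83.7 kJ

ΔH_rxn = 83.7 kJ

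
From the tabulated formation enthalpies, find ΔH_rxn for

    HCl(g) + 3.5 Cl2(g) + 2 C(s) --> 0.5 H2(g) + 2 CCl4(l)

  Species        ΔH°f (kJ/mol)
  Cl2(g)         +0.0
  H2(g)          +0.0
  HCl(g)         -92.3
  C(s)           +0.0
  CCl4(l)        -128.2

ΔH°rxn = Σ nΔHf°(products) − Σ nΔHf°(reactants).
Products: 1/2·(+0.0) + 2·(-128.2) = -256.4
Reactants: 1·(-92.3) + 7/2·(+0.0) + 2·(+0.0) = -92.3
ΔH_rxn = (-256.4) − (-92.3) = -164.1 kJ/mol

ΔH_rxn = -164.1 kJ/mol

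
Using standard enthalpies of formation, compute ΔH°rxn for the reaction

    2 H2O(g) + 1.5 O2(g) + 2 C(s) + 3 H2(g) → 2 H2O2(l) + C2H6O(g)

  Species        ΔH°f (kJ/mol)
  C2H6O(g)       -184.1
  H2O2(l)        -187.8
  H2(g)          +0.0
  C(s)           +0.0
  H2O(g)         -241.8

ΔH°rxn = -76.1 kJ/mol

Products: 2·(-187.8) + 1·(-184.1) = -559.7
Reactants: 2·(-241.8) + 3/2·(+0.0) + 2·(+0.0) + 3·(+0.0) = -483.6
ΔH°rxn = (-559.7) − (-483.6) = -76.1 kJ/mol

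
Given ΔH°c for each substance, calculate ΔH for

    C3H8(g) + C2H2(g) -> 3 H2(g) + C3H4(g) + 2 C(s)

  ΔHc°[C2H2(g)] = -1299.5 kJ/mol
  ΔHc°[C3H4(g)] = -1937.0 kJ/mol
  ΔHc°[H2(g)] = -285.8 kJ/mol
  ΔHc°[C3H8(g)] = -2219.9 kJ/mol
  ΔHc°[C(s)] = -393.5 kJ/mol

ΔH = 62.0 kJ/mol

With combustion enthalpies, reactants minus products:
= [1·(-2219.9) + 1·(-1299.5)] − [3·(-285.8) + 1·(-1937.0) + 2·(-393.5)]
= 62.0 kJ/mol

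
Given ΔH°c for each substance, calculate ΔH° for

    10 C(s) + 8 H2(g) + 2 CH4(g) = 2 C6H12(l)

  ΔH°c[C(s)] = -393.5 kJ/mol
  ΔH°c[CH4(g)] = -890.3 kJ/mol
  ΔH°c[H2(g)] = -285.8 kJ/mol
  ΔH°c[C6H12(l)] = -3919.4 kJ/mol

ΔH° = -163.2 kJ/mol

Using ΔH = Σ nΔHc°(reactants) − Σ nΔHc°(products):
= [10·(-393.5) + 8·(-285.8) + 2·(-890.3)] − [2·(-3919.4)]
= -163.2 kJ/mol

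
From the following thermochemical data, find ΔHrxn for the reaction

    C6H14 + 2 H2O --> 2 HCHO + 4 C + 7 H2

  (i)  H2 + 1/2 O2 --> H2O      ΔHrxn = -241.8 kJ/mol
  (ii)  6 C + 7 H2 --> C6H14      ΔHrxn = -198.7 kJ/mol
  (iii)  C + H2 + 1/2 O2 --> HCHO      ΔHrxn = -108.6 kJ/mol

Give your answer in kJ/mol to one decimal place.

(i) reversed and × 2 (reverse to put H2O on the reactant side; ×2 to match 2 H2O in the target): (-2)·(-241.8) = +483.6 kJ/mol
(ii) reversed (C6H14 must end up as a reactant): +198.7 kJ/mol
(iii) × 2 (scale by 2 for the 2 HCHO): (2)·(-108.6) = -217.2 kJ/mol
Summing the manipulated equations, ΔHrxn = (+483.6) + (+198.7) + (-217.2) = 465.1 kJ/mol

ΔHrxn = 465.1 kJ/mol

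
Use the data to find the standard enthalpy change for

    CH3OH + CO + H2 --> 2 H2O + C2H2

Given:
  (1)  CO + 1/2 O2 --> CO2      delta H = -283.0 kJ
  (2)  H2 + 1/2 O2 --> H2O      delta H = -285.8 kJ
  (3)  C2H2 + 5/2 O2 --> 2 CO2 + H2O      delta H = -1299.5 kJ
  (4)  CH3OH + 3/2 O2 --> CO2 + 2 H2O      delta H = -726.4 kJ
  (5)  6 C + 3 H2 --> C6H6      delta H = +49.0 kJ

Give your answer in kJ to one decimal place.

delta H = 4.3 kJ

(1) as written (CO already on the reactant side): -283.0 kJ
(2) as written: -285.8 kJ
(3) reversed (reverse to put C2H2 on the product side): +1299.5 kJ
(4) as written (CH3OH already on the reactant side): -726.4 kJ
(5): not needed (C appears nowhere else).
delta H = (-283.0) + (-285.8) + (+1299.5) + (-726.4) = 4.3 kJ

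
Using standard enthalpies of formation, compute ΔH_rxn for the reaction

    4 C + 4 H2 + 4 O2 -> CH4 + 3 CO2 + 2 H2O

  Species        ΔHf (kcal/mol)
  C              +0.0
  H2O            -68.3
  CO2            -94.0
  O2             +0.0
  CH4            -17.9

ΔH°rxn = Σ nΔHf°(products) − Σ nΔHf°(reactants).
Products: 1·(-17.9) + 3·(-94.0) + 2·(-68.3) = -436.5
Reactants: 4·(+0.0) + 4·(+0.0) + 4·(+0.0) = +0.0
ΔH_rxn = (-436.5) − (+0.0) = -436.5 kcal/mol

ΔH_rxn = -436.5 kcal/mol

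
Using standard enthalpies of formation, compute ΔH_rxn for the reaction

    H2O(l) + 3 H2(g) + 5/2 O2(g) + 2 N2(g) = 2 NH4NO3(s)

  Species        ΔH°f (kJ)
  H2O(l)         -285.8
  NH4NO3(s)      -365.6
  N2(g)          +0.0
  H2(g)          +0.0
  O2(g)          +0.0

ΔH_rxn = -445.4 kJ

Products: 2·(-365.6) = -731.2
Reactants: 1·(-285.8) + 3·(+0.0) + 5/2·(+0.0) + 2·(+0.0) = -285.8
ΔH_rxn = (-731.2) − (-285.8) = -445.4 kJ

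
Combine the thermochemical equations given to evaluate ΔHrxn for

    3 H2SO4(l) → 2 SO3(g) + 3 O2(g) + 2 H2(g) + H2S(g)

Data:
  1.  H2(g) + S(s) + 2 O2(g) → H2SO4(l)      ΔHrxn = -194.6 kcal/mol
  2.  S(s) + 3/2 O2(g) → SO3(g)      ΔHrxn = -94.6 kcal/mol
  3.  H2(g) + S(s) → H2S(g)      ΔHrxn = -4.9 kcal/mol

eq. 1 reversed and × 3: (-3)·(-194.6) = +583.8 kcal/mol
eq. 2 × 2: (2)·(-94.6) = -189.2 kcal/mol
eq. 3 as written: -4.9 kcal/mol
Combining the equations, ΔHrxn = (+583.8) + (-189.2) + (-4.9) = 389.7 kcal/mol

ΔHrxn = 389.7 kcal/mol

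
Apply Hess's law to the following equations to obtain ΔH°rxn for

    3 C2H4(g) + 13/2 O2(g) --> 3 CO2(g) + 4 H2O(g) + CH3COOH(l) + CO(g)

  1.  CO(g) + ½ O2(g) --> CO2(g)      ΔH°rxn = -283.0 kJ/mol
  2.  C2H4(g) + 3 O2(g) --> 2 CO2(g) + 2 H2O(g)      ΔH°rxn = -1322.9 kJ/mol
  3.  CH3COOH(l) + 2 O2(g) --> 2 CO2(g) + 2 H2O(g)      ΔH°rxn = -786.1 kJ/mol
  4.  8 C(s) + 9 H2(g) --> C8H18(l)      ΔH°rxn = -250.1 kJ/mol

ΔH°rxn = -2899.6 kJ/mol

eq. 1 reversed: +283.0 kJ/mol
eq. 2 × 3: (3)·(-1322.9) = -3968.7 kJ/mol
eq. 3 reversed: +786.1 kJ/mol
eq. 4: not needed.
ΔH°rxn = (-1)·(-283.0) + (3)·(-1322.9) + (-1)·(-786.1) = -2899.6 kJ/mol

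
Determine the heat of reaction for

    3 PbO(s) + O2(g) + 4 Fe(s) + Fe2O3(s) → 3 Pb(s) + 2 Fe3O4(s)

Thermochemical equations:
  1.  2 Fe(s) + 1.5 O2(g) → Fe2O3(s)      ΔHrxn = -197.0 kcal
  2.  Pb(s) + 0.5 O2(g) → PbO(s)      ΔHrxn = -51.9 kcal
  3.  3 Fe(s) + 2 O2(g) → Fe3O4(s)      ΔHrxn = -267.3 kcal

eq. 1 reversed: +197.0 kcal
eq. 2 reversed and × 3: (-3)·(-51.9) = +155.7 kcal
eq. 3 × 2: (2)·(-267.3) = -534.6 kcal
ΔHrxn = (-1)·(-197.0) + (-3)·(-51.9) + (2)·(-267.3) = -181.9 kcal

ΔHrxn = -181.9 kcal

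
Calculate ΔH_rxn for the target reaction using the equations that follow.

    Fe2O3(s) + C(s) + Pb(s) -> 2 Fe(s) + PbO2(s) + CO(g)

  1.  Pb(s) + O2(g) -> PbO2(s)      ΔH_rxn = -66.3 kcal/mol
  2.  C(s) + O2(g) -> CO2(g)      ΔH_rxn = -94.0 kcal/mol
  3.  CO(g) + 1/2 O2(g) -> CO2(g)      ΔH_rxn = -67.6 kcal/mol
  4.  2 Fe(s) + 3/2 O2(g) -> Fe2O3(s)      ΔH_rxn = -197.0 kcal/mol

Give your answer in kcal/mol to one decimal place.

eq. 1 as written (PbO2(s) already on the product side): -66.3 kcal/mol
eq. 2 as written (C(s) already on the reactant side): -94.0 kcal/mol
eq. 3 reversed (reverse to put CO(g) on the product side): +67.6 kcal/mol
eq. 4 reversed (Fe2O3(s) must end up as a reactant): +197.0 kcal/mol
Combining the equations, ΔH_rxn = (1)·(-66.3) + (1)·(-94.0) + (-1)·(-67.6) + (-1)·(-197.0) = 104.3 kcal/mol

ΔH_rxn = 104.3 kcal/mol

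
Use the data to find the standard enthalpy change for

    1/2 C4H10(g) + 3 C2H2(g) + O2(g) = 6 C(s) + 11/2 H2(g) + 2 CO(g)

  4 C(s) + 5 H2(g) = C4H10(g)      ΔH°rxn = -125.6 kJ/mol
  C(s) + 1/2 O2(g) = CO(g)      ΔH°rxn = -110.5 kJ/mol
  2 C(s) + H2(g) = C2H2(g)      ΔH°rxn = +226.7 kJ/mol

ΔH°rxn = -838.3 kJ/mol

equation 1 reversed and × 1/2: (-1/2)·(-125.6) = +62.8 kJ/mol
equation 2 × 2: (2)·(-110.5) = -221.0 kJ/mol
equation 3 reversed and × 3: (-3)·(+226.7) = -680.1 kJ/mol
Combining the equations, ΔH°rxn = (-1/2)·(-125.6) + (2)·(-110.5) + (-3)·(+226.7) = -838.3 kJ/mol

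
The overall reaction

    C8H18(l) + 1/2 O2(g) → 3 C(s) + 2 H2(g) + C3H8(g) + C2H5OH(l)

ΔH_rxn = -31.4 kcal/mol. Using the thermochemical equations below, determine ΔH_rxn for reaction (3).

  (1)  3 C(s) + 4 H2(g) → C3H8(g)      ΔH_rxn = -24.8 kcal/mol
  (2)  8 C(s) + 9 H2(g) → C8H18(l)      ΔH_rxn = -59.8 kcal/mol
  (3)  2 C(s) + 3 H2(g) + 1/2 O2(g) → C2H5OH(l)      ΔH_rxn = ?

(1) as written (C3H8(g) already on the product side): -24.8 kcal/mol
(2) reversed (reverse to put C8H18(l) on the reactant side): +59.8 kcal/mol
(3) as written (C2H5OH(l) already on the product side): contributes x
-31.4 = (-24.8) + (+59.8) + x
x = (-31.4 − (+35.0)) / (1) = -66.4 kcal/mol

ΔH_rxn = -66.4 kcal/mol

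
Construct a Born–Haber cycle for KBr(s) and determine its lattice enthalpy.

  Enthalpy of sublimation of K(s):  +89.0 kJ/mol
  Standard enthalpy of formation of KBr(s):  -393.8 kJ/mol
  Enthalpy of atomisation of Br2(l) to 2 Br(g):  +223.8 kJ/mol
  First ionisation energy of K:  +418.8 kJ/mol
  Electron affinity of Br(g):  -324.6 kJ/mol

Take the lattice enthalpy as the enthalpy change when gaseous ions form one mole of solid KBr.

U = -688.9 kJ/mol

ΔHf° = 1·ΔHsub + 1·(ΣIE) + 1/2·D(Br2) + 1·EA + U
-393.8 = 1·(+89.0) + 1·(+418.8) + 1/2·(+223.8) + 1·(-324.6) + U
U = -393.8 − (+295.1) = -688.9 kJ/mol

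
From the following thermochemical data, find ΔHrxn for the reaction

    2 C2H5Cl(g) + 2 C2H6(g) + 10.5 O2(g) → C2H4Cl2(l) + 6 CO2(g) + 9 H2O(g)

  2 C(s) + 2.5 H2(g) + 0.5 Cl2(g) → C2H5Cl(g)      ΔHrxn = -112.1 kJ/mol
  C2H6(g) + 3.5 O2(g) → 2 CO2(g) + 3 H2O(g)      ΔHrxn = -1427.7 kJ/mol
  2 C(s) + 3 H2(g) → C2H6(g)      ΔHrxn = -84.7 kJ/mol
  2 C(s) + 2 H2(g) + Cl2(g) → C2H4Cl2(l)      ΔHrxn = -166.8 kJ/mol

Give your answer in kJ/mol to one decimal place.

ΔHrxn = -4310.4 kJ/mol

equation 1 reversed and × 2: (-2)·(-112.1) = +224.2 kJ/mol
equation 2 × 3: (3)·(-1427.7) = -4283.1 kJ/mol
equation 3 as written: -84.7 kJ/mol
equation 4 as written: -166.8 kJ/mol
Since enthalpy is a state function, ΔHrxn = (-2)·(-112.1) + (3)·(-1427.7) + (1)·(-84.7) + (1)·(-166.8) = -4310.4 kJ/mol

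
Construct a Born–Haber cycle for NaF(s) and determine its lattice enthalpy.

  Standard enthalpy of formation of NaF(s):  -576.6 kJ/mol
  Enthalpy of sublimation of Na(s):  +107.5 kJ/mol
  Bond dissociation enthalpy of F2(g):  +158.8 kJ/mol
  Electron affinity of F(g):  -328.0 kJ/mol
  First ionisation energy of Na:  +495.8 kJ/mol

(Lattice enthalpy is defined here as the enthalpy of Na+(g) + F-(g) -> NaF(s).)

ΔHf° = 1·ΔHsub + 1·(ΣIE) + 1/2·D(F2) + 1·EA + U
-576.6 = 1·(+107.5) + 1·(+495.8) + 1/2·(+158.8) + 1·(-328.0) + U
U = -576.6 − (+354.7) = -931.3 kJ/mol

U = -931.3 kJ/mol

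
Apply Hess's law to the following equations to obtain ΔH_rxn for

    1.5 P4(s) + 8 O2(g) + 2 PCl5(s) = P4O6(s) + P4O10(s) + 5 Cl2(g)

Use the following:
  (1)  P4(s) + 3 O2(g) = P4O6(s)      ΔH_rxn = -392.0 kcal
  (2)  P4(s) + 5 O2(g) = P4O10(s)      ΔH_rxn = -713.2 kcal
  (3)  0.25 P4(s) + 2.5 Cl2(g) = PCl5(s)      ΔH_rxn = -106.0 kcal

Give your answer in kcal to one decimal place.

ΔH_rxn = -893.2 kcal

(1) as written: -392.0 kcal
(2) as written: -713.2 kcal
(3) reversed and × 2: (-2)·(-106.0) = +212.0 kcal
Combining the equations, ΔH_rxn = (-392.0) + (-713.2) + (+212.0) = -893.2 kcal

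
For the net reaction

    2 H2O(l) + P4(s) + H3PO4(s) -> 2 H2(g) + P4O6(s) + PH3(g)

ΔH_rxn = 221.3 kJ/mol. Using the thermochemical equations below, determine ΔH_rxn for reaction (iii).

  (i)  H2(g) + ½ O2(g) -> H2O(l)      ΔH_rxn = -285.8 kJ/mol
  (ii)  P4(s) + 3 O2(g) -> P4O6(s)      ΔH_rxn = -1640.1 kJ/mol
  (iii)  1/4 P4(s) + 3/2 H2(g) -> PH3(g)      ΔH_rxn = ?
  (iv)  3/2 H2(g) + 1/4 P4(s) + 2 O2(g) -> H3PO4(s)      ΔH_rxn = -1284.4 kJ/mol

ΔH_rxn = 5.4 kJ/mol

(i) reversed and × 2 (H2O(l) must end up as a reactant; scale by 2 for the 2 H2O(l)): (-2)·(-285.8) = +571.6 kJ/mol
(ii) as written (P4O6(s) already on the product side): -1640.1 kJ/mol
(iii) as written (PH3(g) already on the product side): contributes x
(iv) reversed (reverse to put H3PO4(s) on the reactant side): +1284.4 kJ/mol
+221.3 = (+571.6) + (-1640.1) + (+1284.4) + x
x = (+221.3 − (+215.9)) / (1) = 5.4 kJ/mol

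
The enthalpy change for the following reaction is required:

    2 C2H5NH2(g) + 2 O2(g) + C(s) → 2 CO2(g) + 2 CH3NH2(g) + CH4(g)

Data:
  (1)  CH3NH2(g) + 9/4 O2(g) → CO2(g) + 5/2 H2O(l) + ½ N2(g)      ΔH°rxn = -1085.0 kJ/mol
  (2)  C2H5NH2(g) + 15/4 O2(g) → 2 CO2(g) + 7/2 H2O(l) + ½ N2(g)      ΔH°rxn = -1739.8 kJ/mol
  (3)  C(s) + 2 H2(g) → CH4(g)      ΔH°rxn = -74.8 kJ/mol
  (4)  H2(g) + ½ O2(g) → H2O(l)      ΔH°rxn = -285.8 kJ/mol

(1) reversed and × 2 (CH3NH2(g) must end up as a product; ×2 to match 2 CH3NH2(g) in the target): (-2)·(-1085.0) = +2170.0 kJ/mol
(2) × 2 (×2 to match 2 C2H5NH2(g) in the target): (2)·(-1739.8) = -3479.6 kJ/mol
(3) as written (CH4(g) already on the product side): -74.8 kJ/mol
(4) reversed and × 2: (-2)·(-285.8) = +571.6 kJ/mol
Summing the manipulated equations, ΔH°rxn = (-2)·(-1085.0) + (2)·(-1739.8) + (1)·(-74.8) + (-2)·(-285.8) = -812.8 kJ/mol

ΔH°rxn = -812.8 kJ/mol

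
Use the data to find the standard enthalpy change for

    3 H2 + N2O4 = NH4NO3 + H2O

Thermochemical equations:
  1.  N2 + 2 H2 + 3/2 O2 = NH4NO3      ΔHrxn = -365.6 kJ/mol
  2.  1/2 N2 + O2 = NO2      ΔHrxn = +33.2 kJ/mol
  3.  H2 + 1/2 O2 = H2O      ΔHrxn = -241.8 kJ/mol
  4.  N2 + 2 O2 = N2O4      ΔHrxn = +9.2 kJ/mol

eq. 1 as written: -365.6 kJ/mol
eq. 2: not needed.
eq. 3 as written: -241.8 kJ/mol
eq. 4 reversed: -9.2 kJ/mol
ΔHrxn = (-365.6) + (-241.8) + (-9.2) = -616.6 kJ/mol

ΔHrxn = -616.6 kJ/mol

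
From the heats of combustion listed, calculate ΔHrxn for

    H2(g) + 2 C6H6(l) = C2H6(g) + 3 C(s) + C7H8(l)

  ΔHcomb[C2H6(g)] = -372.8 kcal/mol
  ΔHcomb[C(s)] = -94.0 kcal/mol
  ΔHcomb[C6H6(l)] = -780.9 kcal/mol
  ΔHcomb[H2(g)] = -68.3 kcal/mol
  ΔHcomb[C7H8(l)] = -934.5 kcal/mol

ΔHrxn = -40.8 kcal/mol

With combustion enthalpies, reactants minus products:
= [1·(-68.3) + 2·(-780.9)] − [1·(-372.8) + 3·(-94.0) + 1·(-934.5)]
= -40.8 kcal/mol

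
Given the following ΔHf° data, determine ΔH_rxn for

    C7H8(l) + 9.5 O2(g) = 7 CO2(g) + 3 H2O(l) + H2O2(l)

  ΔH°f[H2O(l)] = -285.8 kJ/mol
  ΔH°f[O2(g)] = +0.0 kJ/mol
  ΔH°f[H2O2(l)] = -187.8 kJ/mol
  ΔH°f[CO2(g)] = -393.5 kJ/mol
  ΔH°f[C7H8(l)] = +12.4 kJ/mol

ΔH°rxn = Σ nΔHf°(products) − Σ nΔHf°(reactants).
Products: 7·(-393.5) + 3·(-285.8) + 1·(-187.8) = -3799.7
Reactants: 1·(+12.4) + 19/2·(+0.0) = +12.4
ΔH_rxn = (-3799.7) − (+12.4) = -3812.1 kJ/mol

ΔH_rxn = -3812.1 kJ/mol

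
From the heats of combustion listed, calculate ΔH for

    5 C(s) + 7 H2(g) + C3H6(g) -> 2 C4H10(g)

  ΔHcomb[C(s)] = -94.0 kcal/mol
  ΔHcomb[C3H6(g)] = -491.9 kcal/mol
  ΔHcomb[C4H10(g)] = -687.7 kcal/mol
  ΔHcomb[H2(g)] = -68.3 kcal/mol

ΔH = -64.6 kcal/mol

Using ΔH = Σ nΔHc°(reactants) − Σ nΔHc°(products):
= [5·(-94.0) + 7·(-68.3) + 1·(-491.9)] − [2·(-687.7)]
= -64.6 kcal/mol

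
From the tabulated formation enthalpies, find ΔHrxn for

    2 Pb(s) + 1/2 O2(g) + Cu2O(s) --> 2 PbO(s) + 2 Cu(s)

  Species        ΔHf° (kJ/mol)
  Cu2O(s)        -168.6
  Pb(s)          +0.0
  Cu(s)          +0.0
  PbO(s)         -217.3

ΔHrxn = -266.0 kJ/mol

Products: 2·(-217.3) + 2·(+0.0) = -434.6
Reactants: 2·(+0.0) + 1/2·(+0.0) + 1·(-168.6) = -168.6
ΔHrxn = (-434.6) − (-168.6) = -266.0 kJ/mol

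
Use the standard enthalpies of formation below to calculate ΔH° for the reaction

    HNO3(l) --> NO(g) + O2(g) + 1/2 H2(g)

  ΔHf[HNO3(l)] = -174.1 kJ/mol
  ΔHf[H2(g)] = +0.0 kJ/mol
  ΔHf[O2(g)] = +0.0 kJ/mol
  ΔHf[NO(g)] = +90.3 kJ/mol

ΔH° = 264.4 kJ/mol

Products: 1·(+90.3) + 1·(+0.0) + 1/2·(+0.0) = +90.3
Reactants: 1·(-174.1) = -174.1
ΔH° = (+90.3) − (-174.1) = 264.4 kJ/mol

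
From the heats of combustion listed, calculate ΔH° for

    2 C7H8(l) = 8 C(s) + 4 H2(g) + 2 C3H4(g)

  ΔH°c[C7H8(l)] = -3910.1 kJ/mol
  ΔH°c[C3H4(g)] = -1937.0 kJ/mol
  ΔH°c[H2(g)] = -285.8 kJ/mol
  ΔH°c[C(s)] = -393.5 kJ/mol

With combustion enthalpies, reactants minus products:
= [2·(-3910.1)] − [8·(-393.5) + 4·(-285.8) + 2·(-1937.0)]
= 345.0 kJ/mol

ΔH° = 345.0 kJ/mol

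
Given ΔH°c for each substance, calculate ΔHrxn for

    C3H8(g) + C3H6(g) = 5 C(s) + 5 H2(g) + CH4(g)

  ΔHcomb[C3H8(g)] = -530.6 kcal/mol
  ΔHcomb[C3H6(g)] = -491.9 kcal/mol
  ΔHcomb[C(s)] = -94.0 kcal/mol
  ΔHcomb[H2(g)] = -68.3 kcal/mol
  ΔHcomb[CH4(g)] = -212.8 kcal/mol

Using ΔH = Σ nΔHc°(reactants) − Σ nΔHc°(products):
= [1·(-530.6) + 1·(-491.9)] − [5·(-94.0) + 5·(-68.3) + 1·(-212.8)]
= 1.8 kcal/mol

ΔHrxn = 1.8 kcal/mol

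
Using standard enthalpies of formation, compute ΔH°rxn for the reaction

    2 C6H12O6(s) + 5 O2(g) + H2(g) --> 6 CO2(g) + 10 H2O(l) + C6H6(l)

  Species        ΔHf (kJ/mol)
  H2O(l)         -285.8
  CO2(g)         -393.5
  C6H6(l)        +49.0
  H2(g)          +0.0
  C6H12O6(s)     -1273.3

Products: 6·(-393.5) + 10·(-285.8) + 1·(+49.0) = -5170.0
Reactants: 2·(-1273.3) + 5·(+0.0) + 1·(+0.0) = -2546.6
ΔH°rxn = (-5170.0) − (-2546.6) = -2623.4 kJ/mol

ΔH°rxn = -2623.4 kJ/mol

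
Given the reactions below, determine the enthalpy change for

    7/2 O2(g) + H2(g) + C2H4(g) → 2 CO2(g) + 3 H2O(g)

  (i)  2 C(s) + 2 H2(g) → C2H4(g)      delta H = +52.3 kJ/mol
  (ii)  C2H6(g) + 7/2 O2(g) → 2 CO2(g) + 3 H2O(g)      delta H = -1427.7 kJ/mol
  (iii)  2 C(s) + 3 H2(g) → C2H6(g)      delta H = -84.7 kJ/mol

(i) reversed: -52.3 kJ/mol
(ii) as written: -1427.7 kJ/mol
(iii) as written: -84.7 kJ/mol
delta H = (-52.3) + (-1427.7) + (-84.7) = -1564.7 kJ/mol

delta H = -1564.7 kJ/mol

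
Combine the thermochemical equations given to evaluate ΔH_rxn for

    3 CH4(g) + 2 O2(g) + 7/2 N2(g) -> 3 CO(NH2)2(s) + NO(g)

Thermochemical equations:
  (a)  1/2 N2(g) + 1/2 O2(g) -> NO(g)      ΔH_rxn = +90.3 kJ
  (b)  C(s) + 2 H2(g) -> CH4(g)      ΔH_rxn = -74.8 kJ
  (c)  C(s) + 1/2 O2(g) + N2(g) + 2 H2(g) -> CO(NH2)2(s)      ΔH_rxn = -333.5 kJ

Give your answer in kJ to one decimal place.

ΔH_rxn = -685.8 kJ

(a) as written (NO(g) already on the product side): +90.3 kJ
(b) reversed and × 3 (CH4(g) must end up as a reactant; ×3 to match 3 CH4(g) in the target): (-3)·(-74.8) = +224.4 kJ
(c) × 3 (×3 to match 3 CO(NH2)2(s) in the target): (3)·(-333.5) = -1000.5 kJ
ΔH_rxn = (+90.3) + (+224.4) + (-1000.5) = -685.8 kJ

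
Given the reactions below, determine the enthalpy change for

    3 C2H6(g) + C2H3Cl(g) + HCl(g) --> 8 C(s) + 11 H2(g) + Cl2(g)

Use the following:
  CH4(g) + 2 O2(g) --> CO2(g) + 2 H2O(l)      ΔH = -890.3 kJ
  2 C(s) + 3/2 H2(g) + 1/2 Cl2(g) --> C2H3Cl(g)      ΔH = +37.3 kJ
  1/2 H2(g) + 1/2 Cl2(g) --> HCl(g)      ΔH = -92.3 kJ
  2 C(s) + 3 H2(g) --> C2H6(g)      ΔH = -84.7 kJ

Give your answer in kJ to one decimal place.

ΔH = 309.1 kJ

equation 1: not needed.
equation 2 reversed: -37.3 kJ
equation 3 reversed: +92.3 kJ
equation 4 reversed and × 3: (-3)·(-84.7) = +254.1 kJ
Since enthalpy is a state function, ΔH = (-1)·(+37.3) + (-1)·(-92.3) + (-3)·(-84.7) = 309.1 kJ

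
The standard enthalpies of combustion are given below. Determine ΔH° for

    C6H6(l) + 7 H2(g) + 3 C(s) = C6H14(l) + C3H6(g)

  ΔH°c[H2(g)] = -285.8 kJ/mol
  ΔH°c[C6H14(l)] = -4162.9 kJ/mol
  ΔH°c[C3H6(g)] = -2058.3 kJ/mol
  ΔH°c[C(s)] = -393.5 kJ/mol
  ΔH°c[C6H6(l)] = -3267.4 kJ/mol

Using ΔH = Σ nΔHc°(reactants) − Σ nΔHc°(products):
= [1·(-3267.4) + 7·(-285.8) + 3·(-393.5)] − [1·(-4162.9) + 1·(-2058.3)]
= -227.3 kJ/mol

ΔH° = -227.3 kJ/mol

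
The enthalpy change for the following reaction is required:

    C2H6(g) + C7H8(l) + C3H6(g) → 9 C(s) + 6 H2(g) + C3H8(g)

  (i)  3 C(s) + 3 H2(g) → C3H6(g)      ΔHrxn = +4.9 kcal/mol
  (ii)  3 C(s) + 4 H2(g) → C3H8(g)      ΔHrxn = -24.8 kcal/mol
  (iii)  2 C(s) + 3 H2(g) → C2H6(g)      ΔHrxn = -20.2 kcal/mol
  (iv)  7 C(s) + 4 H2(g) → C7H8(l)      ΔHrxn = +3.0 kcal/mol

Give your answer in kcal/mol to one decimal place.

ΔHrxn = -12.5 kcal/mol

(i) reversed (reverse to put C3H6(g) on the reactant side): -4.9 kcal/mol
(ii) as written (C3H8(g) already on the product side): -24.8 kcal/mol
(iii) reversed (C2H6(g) must end up as a reactant): +20.2 kcal/mol
(iv) reversed (C7H8(l) must end up as a reactant): -3.0 kcal/mol
ΔHrxn = (-1)·(+4.9) + (1)·(-24.8) + (-1)·(-20.2) + (-1)·(+3.0) = -12.5 kcal/mol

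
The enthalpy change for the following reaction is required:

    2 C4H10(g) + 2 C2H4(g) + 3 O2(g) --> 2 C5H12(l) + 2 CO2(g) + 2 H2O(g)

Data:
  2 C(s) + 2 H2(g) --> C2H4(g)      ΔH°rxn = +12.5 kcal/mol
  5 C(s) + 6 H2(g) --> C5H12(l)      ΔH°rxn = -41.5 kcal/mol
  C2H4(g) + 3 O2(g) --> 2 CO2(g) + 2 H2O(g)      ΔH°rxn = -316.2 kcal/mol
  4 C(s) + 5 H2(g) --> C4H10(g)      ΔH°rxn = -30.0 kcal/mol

ΔH°rxn = -351.7 kcal/mol

equation 1 reversed: -12.5 kcal/mol
equation 2 × 2 (×2 to match 2 C5H12(l) in the target): (2)·(-41.5) = -83.0 kcal/mol
equation 3 as written (CO2(g) already on the product side): -316.2 kcal/mol
equation 4 reversed and × 2 (C4H10(g) must end up as a reactant; ×2 to match 2 C4H10(g) in the target): (-2)·(-30.0) = +60.0 kcal/mol
ΔH°rxn = (-12.5) + (-83.0) + (-316.2) + (+60.0) = -351.7 kcal/mol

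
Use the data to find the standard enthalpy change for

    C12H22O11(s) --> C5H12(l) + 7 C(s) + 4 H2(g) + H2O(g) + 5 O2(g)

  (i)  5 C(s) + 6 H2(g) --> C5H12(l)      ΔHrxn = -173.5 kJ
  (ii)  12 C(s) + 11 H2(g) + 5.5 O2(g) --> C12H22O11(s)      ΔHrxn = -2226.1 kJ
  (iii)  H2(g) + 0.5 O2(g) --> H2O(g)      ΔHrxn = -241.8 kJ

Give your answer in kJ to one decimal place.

(i) as written: -173.5 kJ
(ii) reversed: +2226.1 kJ
(iii) as written: -241.8 kJ
ΔHrxn = (1)·(-173.5) + (-1)·(-2226.1) + (1)·(-241.8) = 1810.8 kJ

ΔHrxn = 1810.8 kJ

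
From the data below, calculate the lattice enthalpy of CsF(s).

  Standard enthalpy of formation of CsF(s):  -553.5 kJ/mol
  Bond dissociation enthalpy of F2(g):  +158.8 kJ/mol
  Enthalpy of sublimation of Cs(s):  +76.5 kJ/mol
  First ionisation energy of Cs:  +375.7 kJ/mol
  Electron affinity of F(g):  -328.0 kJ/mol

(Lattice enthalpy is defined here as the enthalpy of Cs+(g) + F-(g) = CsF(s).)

U = -757.1 kJ/mol

ΔHf° = 1·ΔHsub + 1·(ΣIE) + 1/2·D(F2) + 1·EA + U
-553.5 = 1·(+76.5) + 1·(+375.7) + 1/2·(+158.8) + 1·(-328.0) + U
U = -553.5 − (+203.6) = -757.1 kJ/mol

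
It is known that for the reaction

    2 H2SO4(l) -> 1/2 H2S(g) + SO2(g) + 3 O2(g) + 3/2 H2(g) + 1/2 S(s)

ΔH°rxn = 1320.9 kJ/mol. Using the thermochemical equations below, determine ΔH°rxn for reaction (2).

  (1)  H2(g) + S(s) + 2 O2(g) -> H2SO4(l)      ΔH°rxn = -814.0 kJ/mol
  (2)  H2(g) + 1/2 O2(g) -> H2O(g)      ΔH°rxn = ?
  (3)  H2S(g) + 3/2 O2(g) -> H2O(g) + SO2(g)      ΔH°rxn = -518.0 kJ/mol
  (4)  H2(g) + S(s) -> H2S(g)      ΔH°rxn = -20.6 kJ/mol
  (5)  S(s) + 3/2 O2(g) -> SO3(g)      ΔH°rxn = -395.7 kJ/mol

(1) reversed and × 2 (H2SO4(l) must end up as a reactant; ×2 to match 2 H2SO4(l) in the target): (-2)·(-814.0) = +1628.0 kJ/mol
(2) reversed: contributes −x
(3) as written (SO2(g) already on the product side): -518.0 kJ/mol
(4) × 3/2: (3/2)·(-20.6) = -30.9 kJ/mol
(5): not needed (SO3(g) appears nowhere else).
+1320.9 = (+1628.0) + (-518.0) + (-30.9) − x
x = (+1320.9 − (+1079.1)) / (-1) = -241.8 kJ/mol

ΔH°rxn = -241.8 kJ/mol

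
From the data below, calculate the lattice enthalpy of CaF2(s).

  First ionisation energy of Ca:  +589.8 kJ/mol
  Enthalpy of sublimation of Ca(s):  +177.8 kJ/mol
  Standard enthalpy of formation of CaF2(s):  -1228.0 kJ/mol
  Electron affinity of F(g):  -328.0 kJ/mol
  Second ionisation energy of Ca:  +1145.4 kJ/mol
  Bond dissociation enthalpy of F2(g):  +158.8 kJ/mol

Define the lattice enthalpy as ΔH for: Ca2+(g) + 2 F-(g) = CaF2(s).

U = -2643.8 kJ/mol

ΔHf° = 1·ΔHsub + 1·(ΣIE) + 1·D(F2) + 2·EA + U
-1228.0 = 1·(+177.8) + 1·(+1735.2) + 1·(+158.8) + 2·(-328.0) + U
U = -1228.0 − (+1415.8) = -2643.8 kJ/mol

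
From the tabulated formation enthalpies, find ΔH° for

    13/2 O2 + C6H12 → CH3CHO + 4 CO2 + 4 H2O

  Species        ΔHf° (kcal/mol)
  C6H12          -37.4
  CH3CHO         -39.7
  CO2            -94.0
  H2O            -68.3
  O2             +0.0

ΔH°rxn = Σ nΔHf°(products) − Σ nΔHf°(reactants).
Products: 1·(-39.7) + 4·(-94.0) + 4·(-68.3) = -688.9
Reactants: 13/2·(+0.0) + 1·(-37.4) = -37.4
ΔH° = (-688.9) − (-37.4) = -651.5 kcal/mol

ΔH° = -651.5 kcal/mol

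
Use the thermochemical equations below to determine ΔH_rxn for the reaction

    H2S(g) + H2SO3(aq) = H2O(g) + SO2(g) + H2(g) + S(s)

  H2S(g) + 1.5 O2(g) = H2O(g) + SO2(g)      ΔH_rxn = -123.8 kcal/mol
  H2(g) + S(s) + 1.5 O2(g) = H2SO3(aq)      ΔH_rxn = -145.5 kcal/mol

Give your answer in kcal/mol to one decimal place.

equation 1 as written: -123.8 kcal/mol
equation 2 reversed: +145.5 kcal/mol
ΔH_rxn = (-123.8) + (+145.5) = 21.7 kcal/mol

ΔH_rxn = 21.7 kcal/mol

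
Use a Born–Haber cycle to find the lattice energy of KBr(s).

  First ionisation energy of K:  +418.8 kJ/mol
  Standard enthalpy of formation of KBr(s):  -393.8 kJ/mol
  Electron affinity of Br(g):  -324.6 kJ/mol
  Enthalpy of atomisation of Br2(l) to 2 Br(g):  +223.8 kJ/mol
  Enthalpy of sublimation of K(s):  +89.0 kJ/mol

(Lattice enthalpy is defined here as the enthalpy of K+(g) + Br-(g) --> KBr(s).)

U = -688.9 kJ/mol

ΔHf° = 1·ΔHsub + 1·(ΣIE) + 1/2·D(Br2) + 1·EA + U
-393.8 = 1·(+89.0) + 1·(+418.8) + 1/2·(+223.8) + 1·(-324.6) + U
U = -393.8 − (+295.1) = -688.9 kJ/mol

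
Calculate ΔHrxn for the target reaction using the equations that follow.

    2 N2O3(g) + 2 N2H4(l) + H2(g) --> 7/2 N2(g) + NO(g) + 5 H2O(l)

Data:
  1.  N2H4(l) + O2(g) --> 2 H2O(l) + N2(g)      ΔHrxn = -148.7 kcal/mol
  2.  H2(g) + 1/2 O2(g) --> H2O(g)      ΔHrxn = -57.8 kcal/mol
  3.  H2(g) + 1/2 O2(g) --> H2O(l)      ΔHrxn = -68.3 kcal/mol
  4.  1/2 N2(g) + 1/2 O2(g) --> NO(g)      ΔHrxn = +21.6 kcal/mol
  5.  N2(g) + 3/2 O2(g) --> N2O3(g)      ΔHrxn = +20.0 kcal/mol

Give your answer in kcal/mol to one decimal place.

ΔHrxn = -384.1 kcal/mol

eq. 1 × 2 (×2 to match 2 N2H4(l) in the target): (2)·(-148.7) = -297.4 kcal/mol
eq. 2: not needed (H2O(g) appears nowhere else).
eq. 3 as written: -68.3 kcal/mol
eq. 4 as written (NO(g) already on the product side): +21.6 kcal/mol
eq. 5 reversed and × 2 (reverse to put N2O3(g) on the reactant side; scale by 2 for the 2 N2O3(g)): (-2)·(+20.0) = -40.0 kcal/mol
Combining the equations, ΔHrxn = (-297.4) + (-68.3) + (+21.6) + (-40.0) = -384.1 kcal/mol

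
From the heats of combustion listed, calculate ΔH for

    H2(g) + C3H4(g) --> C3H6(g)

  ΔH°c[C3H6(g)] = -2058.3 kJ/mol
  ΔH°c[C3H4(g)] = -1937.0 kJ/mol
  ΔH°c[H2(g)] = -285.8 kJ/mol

ΔH = -164.5 kJ/mol

Using ΔH = Σ nΔHc°(reactants) − Σ nΔHc°(products):
= [1·(-285.8) + 1·(-1937.0)] − [1·(-2058.3)]
= -164.5 kJ/mol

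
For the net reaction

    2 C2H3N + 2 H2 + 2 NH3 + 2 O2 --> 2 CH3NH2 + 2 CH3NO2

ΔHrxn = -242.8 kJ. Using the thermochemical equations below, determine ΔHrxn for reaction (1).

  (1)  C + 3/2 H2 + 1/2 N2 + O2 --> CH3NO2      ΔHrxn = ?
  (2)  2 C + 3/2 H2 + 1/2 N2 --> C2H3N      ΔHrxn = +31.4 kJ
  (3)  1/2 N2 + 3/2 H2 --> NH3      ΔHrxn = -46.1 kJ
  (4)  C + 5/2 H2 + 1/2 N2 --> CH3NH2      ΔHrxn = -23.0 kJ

(1) × 2: contributes 2·x
(2) reversed and × 2: (-2)·(+31.4) = -62.8 kJ
(3) reversed and × 2: (-2)·(-46.1) = +92.2 kJ
(4) × 2: (2)·(-23.0) = -46.0 kJ
-242.8 = (-62.8) + (+92.2) + (-46.0) + 2·x
x = (-242.8 − (-16.6)) / (2) = -113.1 kJ

ΔHrxn = -113.1 kJ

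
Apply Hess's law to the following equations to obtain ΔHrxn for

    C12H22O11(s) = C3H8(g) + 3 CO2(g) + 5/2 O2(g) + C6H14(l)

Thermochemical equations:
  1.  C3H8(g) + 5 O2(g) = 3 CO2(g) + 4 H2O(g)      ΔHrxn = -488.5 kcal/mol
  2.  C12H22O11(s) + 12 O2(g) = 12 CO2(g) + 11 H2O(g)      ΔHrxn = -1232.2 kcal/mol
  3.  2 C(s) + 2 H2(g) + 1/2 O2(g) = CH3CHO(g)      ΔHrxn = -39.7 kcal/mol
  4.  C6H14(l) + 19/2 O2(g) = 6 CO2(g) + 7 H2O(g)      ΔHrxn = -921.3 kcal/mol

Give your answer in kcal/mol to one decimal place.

eq. 1 reversed: +488.5 kcal/mol
eq. 2 as written: -1232.2 kcal/mol
eq. 3: not needed.
eq. 4 reversed: +921.3 kcal/mol
ΔHrxn = (-1)·(-488.5) + (1)·(-1232.2) + (-1)·(-921.3) = 177.6 kcal/mol

ΔHrxn = 177.6 kcal/mol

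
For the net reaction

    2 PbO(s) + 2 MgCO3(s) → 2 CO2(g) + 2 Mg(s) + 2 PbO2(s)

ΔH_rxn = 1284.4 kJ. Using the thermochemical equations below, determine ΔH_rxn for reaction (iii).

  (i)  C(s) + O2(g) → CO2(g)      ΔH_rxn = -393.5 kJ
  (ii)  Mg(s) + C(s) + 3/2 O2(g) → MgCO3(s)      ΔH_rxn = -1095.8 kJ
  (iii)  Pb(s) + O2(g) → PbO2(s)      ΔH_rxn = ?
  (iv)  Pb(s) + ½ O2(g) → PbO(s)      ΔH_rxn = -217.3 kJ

(i) × 2: (2)·(-393.5) = -787.0 kJ
(ii) reversed and × 2: (-2)·(-1095.8) = +2191.6 kJ
(iii) × 2: contributes 2·x
(iv) reversed and × 2: (-2)·(-217.3) = +434.6 kJ
+1284.4 = (-787.0) + (+2191.6) + (+434.6) + 2·x
x = (+1284.4 − (+1839.2)) / (2) = -277.4 kJ

ΔH_rxn = -277.4 kJ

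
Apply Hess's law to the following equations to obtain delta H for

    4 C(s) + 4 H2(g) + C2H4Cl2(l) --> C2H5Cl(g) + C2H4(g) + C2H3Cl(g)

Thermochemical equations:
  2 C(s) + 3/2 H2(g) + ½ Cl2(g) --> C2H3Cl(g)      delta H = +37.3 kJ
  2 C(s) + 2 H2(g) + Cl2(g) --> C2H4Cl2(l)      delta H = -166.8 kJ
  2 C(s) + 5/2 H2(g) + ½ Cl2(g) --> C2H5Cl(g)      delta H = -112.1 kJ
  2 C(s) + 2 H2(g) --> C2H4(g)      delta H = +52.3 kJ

delta H = 144.3 kJ

equation 1 as written: +37.3 kJ
equation 2 reversed: +166.8 kJ
equation 3 as written: -112.1 kJ
equation 4 as written: +52.3 kJ
Since enthalpy is a state function, delta H = (1)·(+37.3) + (-1)·(-166.8) + (1)·(-112.1) + (1)·(+52.3) = 144.3 kJ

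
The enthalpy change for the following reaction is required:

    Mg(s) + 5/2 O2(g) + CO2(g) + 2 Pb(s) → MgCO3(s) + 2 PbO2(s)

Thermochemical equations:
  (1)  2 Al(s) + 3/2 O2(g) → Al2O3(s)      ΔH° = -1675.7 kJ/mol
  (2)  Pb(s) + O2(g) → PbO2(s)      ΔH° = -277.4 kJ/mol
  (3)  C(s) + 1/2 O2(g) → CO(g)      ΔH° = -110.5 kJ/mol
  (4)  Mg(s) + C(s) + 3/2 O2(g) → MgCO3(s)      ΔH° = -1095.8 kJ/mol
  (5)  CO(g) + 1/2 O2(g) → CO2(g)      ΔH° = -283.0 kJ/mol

(1): not needed (Al(s) appears nowhere else).
(2) × 2 (scale by 2 for the 2 PbO2(s)): (2)·(-277.4) = -554.8 kJ/mol
(3) reversed: +110.5 kJ/mol
(4) as written (MgCO3(s) already on the product side): -1095.8 kJ/mol
(5) reversed (reverse to put CO2(g) on the reactant side): +283.0 kJ/mol
ΔH° = (-554.8) + (+110.5) + (-1095.8) + (+283.0) = -1257.1 kJ/mol

ΔH° = -1257.1 kJ/mol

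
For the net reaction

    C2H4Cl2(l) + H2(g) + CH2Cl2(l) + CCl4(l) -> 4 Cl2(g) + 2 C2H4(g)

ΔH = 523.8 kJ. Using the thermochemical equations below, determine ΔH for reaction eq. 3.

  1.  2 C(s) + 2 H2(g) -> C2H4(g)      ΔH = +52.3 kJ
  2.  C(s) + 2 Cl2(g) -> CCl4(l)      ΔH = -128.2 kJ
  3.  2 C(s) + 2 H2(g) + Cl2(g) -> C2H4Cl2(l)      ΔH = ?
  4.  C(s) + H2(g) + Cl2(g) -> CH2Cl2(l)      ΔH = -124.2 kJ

ΔH = -166.8 kJ

eq. 1 × 2 (×2 to match 2 C2H4(g) in the target): (2)·(+52.3) = +104.6 kJ
eq. 2 reversed (reverse to put CCl4(l) on the reactant side): +128.2 kJ
eq. 3 reversed (reverse to put C2H4Cl2(l) on the reactant side): contributes −x
eq. 4 reversed (CH2Cl2(l) must end up as a reactant): +124.2 kJ
+523.8 = (+104.6) + (+128.2) + (+124.2) − x
x = (+523.8 − (+357.0)) / (-1) = -166.8 kJ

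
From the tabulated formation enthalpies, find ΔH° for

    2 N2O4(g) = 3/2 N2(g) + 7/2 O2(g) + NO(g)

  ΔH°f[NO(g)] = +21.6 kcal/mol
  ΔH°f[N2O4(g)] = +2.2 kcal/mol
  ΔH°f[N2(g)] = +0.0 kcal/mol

ΔH° = 17.2 kcal/mol

Products: 3/2·(+0.0) + 7/2·(+0.0) + 1·(+21.6) = +21.6
Reactants: 2·(+2.2) = +4.4
ΔH° = (+21.6) − (+4.4) = 17.2 kcal/mol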